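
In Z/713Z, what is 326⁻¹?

By the extended Euclidean algorithm:
713 = 2·326 + 61
326 = 5·61 + 21
61 = 2·21 + 19
21 = 1·19 + 2
19 = 9·2 + 1
2 = 2·1 + 0
gcd(326, 713) = 1, so the inverse exists.
Bézout: 1 = 155·713 − 339·326.
So 326⁻¹ ≡ −339 ≡ 374 (mod 713).

374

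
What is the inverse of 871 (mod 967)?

554

Run the extended Euclidean algorithm:
967 = 1·871 + 96
871 = 9·96 + 7
96 = 13·7 + 5
7 = 1·5 + 2
5 = 2·2 + 1
2 = 2·1 + 0
gcd(871, 967) = 1, so the inverse exists.
Bézout: 1 = 372·967 − 413·871.
So 871⁻¹ ≡ −413 ≡ 554 (mod 967).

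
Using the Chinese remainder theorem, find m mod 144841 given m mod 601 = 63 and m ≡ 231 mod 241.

77592

601⁻¹ mod 241: 601*160 ≡ 1 (mod 241), so 601⁻¹ ≡ 160.
m = 63 + 601*((231 − 63)*160 mod 241) = 63 + 601*129 = 77592.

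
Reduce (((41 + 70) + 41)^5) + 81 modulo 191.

80

41 + 70 = 111
111 + 41 = 152
(152)^5 ≡ 190 (mod 191)
190 + 81 = 271 ≡ 80 (mod 191)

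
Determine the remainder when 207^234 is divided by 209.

By square-and-multiply:
234 in binary is 11101010, i.e. 234 = 128 + 64 + 32 + 8 + 2.
207^1 ≡ 207 (mod 209)
207^2 ≡ 207^2 = 42849 ≡ 4 (mod 209)
207^4 ≡ 4^2 = 16 (mod 209)
207^8 ≡ 16^2 = 256 ≡ 47 (mod 209)
207^16 ≡ 47^2 = 2209 ≡ 119 (mod 209)
207^32 ≡ 119^2 = 14161 ≡ 158 (mod 209)
207^64 ≡ 158^2 = 24964 ≡ 93 (mod 209)
207^128 ≡ 93^2 = 8649 ≡ 80 (mod 209)
207^234 = 207^128 * 207^64 * 207^32 * 207^8 * 207^2 ≡ 80 * 93 * 158 * 47 * 4 (mod 209).
Accumulate the product:
80 * 93 = 7440 ≡ 125
125 * 158 = 19750 ≡ 104
104 * 47 = 4888 ≡ 81
81 * 4 = 324 ≡ 115

115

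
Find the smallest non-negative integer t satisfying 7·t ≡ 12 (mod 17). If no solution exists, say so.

gcd(7, 17) = 1, so a unique solution mod 17 exists.
7⁻¹ ≡ 5 (mod 17).
t ≡ 5·12 ≡ 9 (mod 17).

9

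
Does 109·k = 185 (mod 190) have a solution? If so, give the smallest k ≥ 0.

115

gcd(109, 190) = 1, so a unique solution mod 190 exists.
109⁻¹ ≡ 129 (mod 190).
k ≡ 129·185 ≡ 115 (mod 190).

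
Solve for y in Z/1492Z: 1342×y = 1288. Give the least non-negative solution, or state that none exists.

gcd(1342, 1492) = 2, and 2 | 1288, so solutions exist.
Divide through by 2: 671×y = 644 (mod 746).
671⁻¹ ≡ 557 (mod 746).
y ≡ 557×644 ≡ 628 (mod 746).
The smallest non-negative solution is y = 628.

628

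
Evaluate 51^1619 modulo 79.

50

1619 in binary is 11001010011, i.e. 1619 = 1024 + 512 + 64 + 16 + 2 + 1.
51^1 ≡ 51 (mod 79)
51^2 ≡ 51^2 = 2601 ≡ 73 (mod 79)
51^4 ≡ 73^2 = 5329 ≡ 36 (mod 79)
51^8 ≡ 36^2 = 1296 ≡ 32 (mod 79)
51^16 ≡ 32^2 = 1024 ≡ 76 (mod 79)
51^32 ≡ 76^2 = 5776 ≡ 9 (mod 79)
51^64 ≡ 9^2 = 81 ≡ 2 (mod 79)
51^128 ≡ 2^2 = 4 (mod 79)
51^256 ≡ 4^2 = 16 (mod 79)
51^512 ≡ 16^2 = 256 ≡ 19 (mod 79)
51^1024 ≡ 19^2 = 361 ≡ 45 (mod 79)
51^1619 = 51^1024 × 51^512 × 51^64 × 51^16 × 51^2 × 51^1 ≡ 45 × 19 × 2 × 76 × 73 × 51 (mod 79).
Accumulate the product:
45 × 19 = 855 ≡ 65
65 × 2 = 130 ≡ 51
51 × 76 = 3876 ≡ 5
5 × 73 = 365 ≡ 49
49 × 51 = 2499 ≡ 50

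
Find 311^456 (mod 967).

508

456 in binary is 111001000, i.e. 456 = 256 + 128 + 64 + 8.
311^1 ≡ 311 (mod 967)
311^2 ≡ 311^2 = 96721 ≡ 21 (mod 967)
311^4 ≡ 21^2 = 441 (mod 967)
311^8 ≡ 441^2 = 194481 ≡ 114 (mod 967)
311^16 ≡ 114^2 = 12996 ≡ 425 (mod 967)
311^32 ≡ 425^2 = 180625 ≡ 763 (mod 967)
311^64 ≡ 763^2 = 582169 ≡ 35 (mod 967)
311^128 ≡ 35^2 = 1225 ≡ 258 (mod 967)
311^256 ≡ 258^2 = 66564 ≡ 808 (mod 967)
311^456 = 311^256 * 311^128 * 311^64 * 311^8 ≡ 808 * 258 * 35 * 114 (mod 967).
Accumulate the product:
808 * 258 = 208464 ≡ 559
559 * 35 = 19565 ≡ 225
225 * 114 = 25650 ≡ 508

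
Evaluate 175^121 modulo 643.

Compute successive squares:
121 in binary is 1111001, i.e. 121 = 64 + 32 + 16 + 8 + 1.
175^1 ≡ 175 (mod 643)
175^2 ≡ 175^2 = 30625 ≡ 404 (mod 643)
175^4 ≡ 404^2 = 163216 ≡ 537 (mod 643)
175^8 ≡ 537^2 = 288369 ≡ 305 (mod 643)
175^16 ≡ 305^2 = 93025 ≡ 433 (mod 643)
175^32 ≡ 433^2 = 187489 ≡ 376 (mod 643)
175^64 ≡ 376^2 = 141376 ≡ 559 (mod 643)
175^121 = 175^64 · 175^32 · 175^16 · 175^8 · 175^1 ≡ 559 · 376 · 433 · 305 · 175 (mod 643).
Accumulate the product:
559 · 376 = 210184 ≡ 566
566 · 433 = 245078 ≡ 95
95 · 305 = 28975 ≡ 40
40 · 175 = 7000 ≡ 570

570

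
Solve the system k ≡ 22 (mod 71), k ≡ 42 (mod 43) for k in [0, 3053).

945

71⁻¹ mod 43: 71×20 ≡ 1 (mod 43), so 71⁻¹ ≡ 20.
k = 22 + 71×((42 − 22)×20 mod 43) = 22 + 71×13 = 945.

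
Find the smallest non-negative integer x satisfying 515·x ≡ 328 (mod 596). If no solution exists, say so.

408

gcd(515, 596) = 1, so a unique solution mod 596 exists.
515⁻¹ ≡ 103 (mod 596).
x ≡ 103·328 ≡ 408 (mod 596).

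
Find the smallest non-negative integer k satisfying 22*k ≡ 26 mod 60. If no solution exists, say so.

23

gcd(22, 60) = 2, and 2 | 26, so solutions exist.
Divide through by 2: 11*k = 13 (mod 30).
11⁻¹ ≡ 11 (mod 30).
k ≡ 11*13 ≡ 23 (mod 30).
The smallest non-negative solution is k = 23.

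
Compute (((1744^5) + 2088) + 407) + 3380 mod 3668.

2663

(1744)^5 ≡ 456 (mod 3668)
456 + 2088 = 2544
2544 + 407 = 2951
2951 + 3380 = 6331 ≡ 2663 (mod 3668)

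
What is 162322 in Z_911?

164

162322 = 178·911 + 164, so 162322 ≡ 164 (mod 911).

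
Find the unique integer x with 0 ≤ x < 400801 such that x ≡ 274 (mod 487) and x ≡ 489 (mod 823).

20241

487⁻¹ mod 823: 487*605 ≡ 1 (mod 823), so 487⁻¹ ≡ 605.
x = 274 + 487*((489 − 274)*605 mod 823) = 274 + 487*41 = 20241.
Check: 20241 mod 487 = 274, 20241 mod 823 = 489. ✓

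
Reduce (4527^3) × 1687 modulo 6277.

5343

(4527)^3 ≡ 2924 (mod 6277)
2924 × 1687 = 4932788 ≡ 5343 (mod 6277)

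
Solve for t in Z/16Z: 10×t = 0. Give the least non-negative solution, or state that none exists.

0

gcd(10, 16) = 2, and 2 | 0, so solutions exist.
Divide through by 2: 5×t = 0 (mod 8).
5⁻¹ ≡ 5 (mod 8).
t ≡ 5×0 ≡ 0 (mod 8).
The smallest non-negative solution is t = 0.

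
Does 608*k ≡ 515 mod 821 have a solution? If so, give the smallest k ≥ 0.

13

gcd(608, 821) = 1, so a unique solution mod 821 exists.
608⁻¹ ≡ 609 (mod 821).
k ≡ 609*515 ≡ 13 (mod 821).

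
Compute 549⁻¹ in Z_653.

383

653 = 1×549 + 104
549 = 5×104 + 29
104 = 3×29 + 17
29 = 1×17 + 12
17 = 1×12 + 5
12 = 2×5 + 2
5 = 2×2 + 1
2 = 2×1 + 0
gcd(549, 653) = 1, so the inverse exists.
Bézout: 1 = 227×653 − 270×549.
So 549⁻¹ ≡ −270 ≡ 383 (mod 653).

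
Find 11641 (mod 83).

11641 = 140*83 + 21, so 11641 ≡ 21 (mod 83).

21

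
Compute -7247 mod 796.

-7247 = -10*796 + 713, so -7247 ≡ 713 (mod 796).

713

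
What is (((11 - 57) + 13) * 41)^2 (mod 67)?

11 - 57 = -46 ≡ 21 (mod 67)
21 + 13 = 34
34 * 41 = 1394 ≡ 54 (mod 67)
(54)^2 ≡ 35 (mod 67)

35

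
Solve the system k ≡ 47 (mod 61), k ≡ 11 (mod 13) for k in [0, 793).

596

61⁻¹ mod 13: 61*3 ≡ 1 (mod 13), so 61⁻¹ ≡ 3.
k = 47 + 61*((11 − 47)*3 mod 13) = 47 + 61*9 = 596.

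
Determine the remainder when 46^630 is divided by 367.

By square-and-multiply:
630 in binary is 1001110110, i.e. 630 = 512 + 64 + 32 + 16 + 4 + 2.
46^1 ≡ 46 (mod 367)
46^2 ≡ 46^2 = 2116 ≡ 281 (mod 367)
46^4 ≡ 281^2 = 78961 ≡ 56 (mod 367)
46^8 ≡ 56^2 = 3136 ≡ 200 (mod 367)
46^16 ≡ 200^2 = 40000 ≡ 364 (mod 367)
46^32 ≡ 364^2 = 132496 ≡ 9 (mod 367)
46^64 ≡ 9^2 = 81 (mod 367)
46^128 ≡ 81^2 = 6561 ≡ 322 (mod 367)
46^256 ≡ 322^2 = 103684 ≡ 190 (mod 367)
46^512 ≡ 190^2 = 36100 ≡ 134 (mod 367)
46^630 = 46^512 * 46^64 * 46^32 * 46^16 * 46^4 * 46^2 ≡ 134 * 81 * 9 * 364 * 56 * 281 (mod 367).
Accumulate the product:
134 * 81 = 10854 ≡ 211
211 * 9 = 1899 ≡ 64
64 * 364 = 23296 ≡ 175
175 * 56 = 9800 ≡ 258
258 * 281 = 72498 ≡ 199

199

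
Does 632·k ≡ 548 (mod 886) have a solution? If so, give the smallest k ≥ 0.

gcd(632, 886) = 2, and 2 | 548, so solutions exist.
Divide through by 2: 316·k mod 443 = 274.
316⁻¹ ≡ 293 (mod 443).
k ≡ 293·274 ≡ 99 (mod 443).
The smallest non-negative solution is k = 99.

99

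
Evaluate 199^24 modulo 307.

105

199^1 ≡ 199 (mod 307)
199^2 ≡ 199^2 = 39601 ≡ 305 (mod 307)
199^4 ≡ 305^2 = 93025 ≡ 4 (mod 307)
199^8 ≡ 4^2 = 16 (mod 307)
199^16 ≡ 16^2 = 256 (mod 307)
199^24 = 199^16 * 199^8 ≡ 256 * 16 (mod 307).
256 * 16 = 4096 ≡ 105 (mod 307).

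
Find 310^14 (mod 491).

14 in binary is 1110, i.e. 14 = 8 + 4 + 2.
310^1 ≡ 310 (mod 491)
310^2 ≡ 310^2 = 96100 ≡ 355 (mod 491)
310^4 ≡ 355^2 = 126025 ≡ 329 (mod 491)
310^8 ≡ 329^2 = 108241 ≡ 221 (mod 491)
310^14 = 310^8 × 310^4 × 310^2 ≡ 221 × 329 × 355 (mod 491).
Accumulate the product:
221 × 329 = 72709 ≡ 41
41 × 355 = 14555 ≡ 316

316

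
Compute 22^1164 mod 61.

20

1164 in binary is 10010001100, i.e. 1164 = 1024 + 128 + 8 + 4.
22^1 ≡ 22 (mod 61)
22^2 ≡ 22^2 = 484 ≡ 57 (mod 61)
22^4 ≡ 57^2 = 3249 ≡ 16 (mod 61)
22^8 ≡ 16^2 = 256 ≡ 12 (mod 61)
22^16 ≡ 12^2 = 144 ≡ 22 (mod 61)
22^32 ≡ 22^2 = 484 ≡ 57 (mod 61)
22^64 ≡ 57^2 = 3249 ≡ 16 (mod 61)
22^128 ≡ 16^2 = 256 ≡ 12 (mod 61)
22^256 ≡ 12^2 = 144 ≡ 22 (mod 61)
22^512 ≡ 22^2 = 484 ≡ 57 (mod 61)
22^1024 ≡ 57^2 = 3249 ≡ 16 (mod 61)
22^1164 = 22^1024 * 22^128 * 22^8 * 22^4 ≡ 16 * 12 * 12 * 16 (mod 61).
Accumulate the product:
16 * 12 = 192 ≡ 9
9 * 12 = 108 ≡ 47
47 * 16 = 752 ≡ 20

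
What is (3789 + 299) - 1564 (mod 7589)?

3789 + 299 = 4088
4088 - 1564 = 2524

2524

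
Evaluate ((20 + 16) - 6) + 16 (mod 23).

20 + 16 = 36 ≡ 13 (mod 23)
13 - 6 = 7
7 + 16 = 23 ≡ 0 (mod 23)

0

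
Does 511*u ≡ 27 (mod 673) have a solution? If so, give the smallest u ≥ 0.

gcd(511, 673) = 1, so a unique solution mod 673 exists.
511⁻¹ ≡ 54 (mod 673).
u ≡ 54*27 ≡ 112 (mod 673).

112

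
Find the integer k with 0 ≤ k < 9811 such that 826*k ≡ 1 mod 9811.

2720

Run the extended Euclidean algorithm:
9811 = 11·826 + 725
826 = 1·725 + 101
725 = 7·101 + 18
101 = 5·18 + 11
18 = 1·11 + 7
11 = 1·7 + 4
7 = 1·4 + 3
4 = 1·3 + 1
3 = 3·1 + 0
gcd(826, 9811) = 1, so the inverse exists.
Back-substitute for 1:
1 = 1·4 − 1·3
  = −1·7 + 2·4
  = 2·11 − 3·7
  = −3·18 + 5·11
  = 5·101 − 28·18
  = −28·725 + 201·101
  = 201·826 − 229·725
  = −229·9811 + 2720·826
So 826⁻¹ ≡ 2720 (mod 9811).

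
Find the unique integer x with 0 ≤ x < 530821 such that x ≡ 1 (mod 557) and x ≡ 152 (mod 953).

159303

557⁻¹ mod 953: 557×734 ≡ 1 (mod 953), so 557⁻¹ ≡ 734.
x = 1 + 557×((152 − 1)×734 mod 953) = 1 + 557×286 = 159303.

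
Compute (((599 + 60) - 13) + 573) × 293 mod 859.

682

599 + 60 = 659
659 - 13 = 646
646 + 573 = 1219 ≡ 360 (mod 859)
360 × 293 = 105480 ≡ 682 (mod 859)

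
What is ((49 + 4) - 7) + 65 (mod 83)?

49 + 4 = 53
53 - 7 = 46
46 + 65 = 111 ≡ 28 (mod 83)

28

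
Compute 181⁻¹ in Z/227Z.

By the extended Euclidean algorithm:
227 = 1*181 + 46
181 = 3*46 + 43
46 = 1*43 + 3
43 = 14*3 + 1
3 = 3*1 + 0
gcd(181, 227) = 1, so the inverse exists.
Back-substitute for 1:
1 = 1*43 − 14*3
  = −14*46 + 15*43
  = 15*181 − 59*46
  = −59*227 + 74*181
So 181⁻¹ ≡ 74 (mod 227).

74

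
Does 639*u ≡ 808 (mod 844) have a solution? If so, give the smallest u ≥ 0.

416

gcd(639, 844) = 1, so a unique solution mod 844 exists.
639⁻¹ ≡ 387 (mod 844).
u ≡ 387*808 ≡ 416 (mod 844).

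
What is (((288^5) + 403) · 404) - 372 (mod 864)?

(288)^5 ≡ 0 (mod 864)
0 + 403 = 403
403 · 404 = 162812 ≡ 380 (mod 864)
380 - 372 = 8

8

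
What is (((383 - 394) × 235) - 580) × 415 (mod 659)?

383 - 394 = -11 ≡ 648 (mod 659)
648 × 235 = 152280 ≡ 51 (mod 659)
51 - 580 = -529 ≡ 130 (mod 659)
130 × 415 = 53950 ≡ 571 (mod 659)

571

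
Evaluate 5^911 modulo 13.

8

911 in binary is 1110001111, i.e. 911 = 512 + 256 + 128 + 8 + 4 + 2 + 1.
5^1 ≡ 5 (mod 13)
5^2 ≡ 5^2 = 25 ≡ 12 (mod 13)
5^4 ≡ 12^2 = 144 ≡ 1 (mod 13)
5^8 ≡ 1^2 = 1 (mod 13)
5^16 ≡ 1^2 = 1 (mod 13)
5^32 ≡ 1^2 = 1 (mod 13)
5^64 ≡ 1^2 = 1 (mod 13)
5^128 ≡ 1^2 = 1 (mod 13)
5^256 ≡ 1^2 = 1 (mod 13)
5^512 ≡ 1^2 = 1 (mod 13)
5^911 = 5^512 · 5^256 · 5^128 · 5^8 · 5^4 · 5^2 · 5^1 ≡ 1 · 1 · 1 · 1 · 1 · 12 · 5 (mod 13).
Accumulate the product:
1 · 1 = 1
1 · 1 = 1
1 · 1 = 1
1 · 1 = 1
1 · 12 = 12
12 · 5 = 60 ≡ 8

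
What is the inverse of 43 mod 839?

800

839 = 19·43 + 22
43 = 1·22 + 21
22 = 1·21 + 1
21 = 21·1 + 0
gcd(43, 839) = 1, so the inverse exists.
Bézout: 1 = 2·839 − 39·43.
So 43⁻¹ ≡ −39 ≡ 800 (mod 839).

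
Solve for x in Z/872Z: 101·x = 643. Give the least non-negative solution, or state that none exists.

gcd(101, 872) = 1, so a unique solution mod 872 exists.
101⁻¹ ≡ 613 (mod 872).
x ≡ 613·643 ≡ 15 (mod 872).

15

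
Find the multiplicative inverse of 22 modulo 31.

24

31 = 1·22 + 9
22 = 2·9 + 4
9 = 2·4 + 1
4 = 4·1 + 0
gcd(22, 31) = 1, so the inverse exists.
Back-substitute for 1:
1 = 1·9 − 2·4
  = −2·22 + 5·9
  = 5·31 − 7·22
So 22⁻¹ ≡ −7 ≡ 24 (mod 31).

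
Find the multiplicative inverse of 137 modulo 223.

70

Run the extended Euclidean algorithm:
223 = 1*137 + 86
137 = 1*86 + 51
86 = 1*51 + 35
51 = 1*35 + 16
35 = 2*16 + 3
16 = 5*3 + 1
3 = 3*1 + 0
gcd(137, 223) = 1, so the inverse exists.
Bézout: 1 = −43*223 + 70*137.
So 137⁻¹ ≡ 70 (mod 223).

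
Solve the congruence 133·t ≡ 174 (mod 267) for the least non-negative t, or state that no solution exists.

gcd(133, 267) = 1, so a unique solution mod 267 exists.
133⁻¹ ≡ 265 (mod 267).
t ≡ 265·174 ≡ 186 (mod 267).

186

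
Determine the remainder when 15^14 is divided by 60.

45

14 in binary is 1110, i.e. 14 = 8 + 4 + 2.
15^1 ≡ 15 (mod 60)
15^2 ≡ 15^2 = 225 ≡ 45 (mod 60)
15^4 ≡ 45^2 = 2025 ≡ 45 (mod 60)
15^8 ≡ 45^2 = 2025 ≡ 45 (mod 60)
15^14 = 15^8 * 15^4 * 15^2 ≡ 45 * 45 * 45 (mod 60).
Accumulate the product:
45 * 45 = 2025 ≡ 45
45 * 45 = 2025 ≡ 45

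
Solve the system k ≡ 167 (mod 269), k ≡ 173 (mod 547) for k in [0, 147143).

48856

269⁻¹ mod 547: 269*486 ≡ 1 (mod 547), so 269⁻¹ ≡ 486.
k = 167 + 269*((173 − 167)*486 mod 547) = 167 + 269*181 = 48856.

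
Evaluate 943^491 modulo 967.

491 in binary is 111101011, i.e. 491 = 256 + 128 + 64 + 32 + 8 + 2 + 1.
943^1 ≡ 943 (mod 967)
943^2 ≡ 943^2 = 889249 ≡ 576 (mod 967)
943^4 ≡ 576^2 = 331776 ≡ 95 (mod 967)
943^8 ≡ 95^2 = 9025 ≡ 322 (mod 967)
943^16 ≡ 322^2 = 103684 ≡ 215 (mod 967)
943^32 ≡ 215^2 = 46225 ≡ 776 (mod 967)
943^64 ≡ 776^2 = 602176 ≡ 702 (mod 967)
943^128 ≡ 702^2 = 492804 ≡ 601 (mod 967)
943^256 ≡ 601^2 = 361201 ≡ 510 (mod 967)
943^491 = 943^256 · 943^128 · 943^64 · 943^32 · 943^8 · 943^2 · 943^1 ≡ 510 · 601 · 702 · 776 · 322 · 576 · 943 (mod 967).
Accumulate the product:
510 · 601 = 306510 ≡ 938
938 · 702 = 658476 ≡ 916
916 · 776 = 710816 ≡ 71
71 · 322 = 22862 ≡ 621
621 · 576 = 357696 ≡ 873
873 · 943 = 823239 ≡ 322

322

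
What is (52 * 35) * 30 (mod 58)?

22

52 * 35 = 1820 ≡ 22 (mod 58)
22 * 30 = 660 ≡ 22 (mod 58)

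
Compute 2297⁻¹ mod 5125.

2133

5125 = 2·2297 + 531
2297 = 4·531 + 173
531 = 3·173 + 12
173 = 14·12 + 5
12 = 2·5 + 2
5 = 2·2 + 1
2 = 2·1 + 0
gcd(2297, 5125) = 1, so the inverse exists.
Back-substitute for 1:
1 = 1·5 − 2·2
  = −2·12 + 5·5
  = 5·173 − 72·12
  = −72·531 + 221·173
  = 221·2297 − 956·531
  = −956·5125 + 2133·2297
So 2297⁻¹ ≡ 2133 (mod 5125).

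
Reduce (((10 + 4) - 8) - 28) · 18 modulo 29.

10 + 4 = 14
14 - 8 = 6
6 - 28 = -22 ≡ 7 (mod 29)
7 · 18 = 126 ≡ 10 (mod 29)

10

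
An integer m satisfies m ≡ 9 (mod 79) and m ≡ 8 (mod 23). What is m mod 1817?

79⁻¹ mod 23: 79·7 ≡ 1 (mod 23), so 79⁻¹ ≡ 7.
m = 9 + 79·((8 − 9)·7 mod 23) = 9 + 79·16 = 1273.
Check: 1273 mod 79 = 9, 1273 mod 23 = 8. ✓

1273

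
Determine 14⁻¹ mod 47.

37

Run the extended Euclidean algorithm:
47 = 3*14 + 5
14 = 2*5 + 4
5 = 1*4 + 1
4 = 4*1 + 0
gcd(14, 47) = 1, so the inverse exists.
Back-substitute for 1:
1 = 1*5 − 1*4
  = −1*14 + 3*5
  = 3*47 − 10*14
So 14⁻¹ ≡ −10 ≡ 37 (mod 47).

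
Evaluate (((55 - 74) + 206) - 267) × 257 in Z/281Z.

234

55 - 74 = -19 ≡ 262 (mod 281)
262 + 206 = 468 ≡ 187 (mod 281)
187 - 267 = -80 ≡ 201 (mod 281)
201 × 257 = 51657 ≡ 234 (mod 281)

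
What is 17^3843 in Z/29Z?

12

3843 in binary is 111100000011, i.e. 3843 = 2048 + 1024 + 512 + 256 + 2 + 1.
17^1 ≡ 17 (mod 29)
17^2 ≡ 17^2 = 289 ≡ 28 (mod 29)
17^4 ≡ 28^2 = 784 ≡ 1 (mod 29)
17^8 ≡ 1^2 = 1 (mod 29)
17^16 ≡ 1^2 = 1 (mod 29)
17^32 ≡ 1^2 = 1 (mod 29)
17^64 ≡ 1^2 = 1 (mod 29)
17^128 ≡ 1^2 = 1 (mod 29)
17^256 ≡ 1^2 = 1 (mod 29)
17^512 ≡ 1^2 = 1 (mod 29)
17^1024 ≡ 1^2 = 1 (mod 29)
17^2048 ≡ 1^2 = 1 (mod 29)
17^3843 = 17^2048 · 17^1024 · 17^512 · 17^256 · 17^2 · 17^1 ≡ 1 · 1 · 1 · 1 · 28 · 17 (mod 29).
Accumulate the product:
1 · 1 = 1
1 · 1 = 1
1 · 1 = 1
1 · 28 = 28
28 · 17 = 476 ≡ 12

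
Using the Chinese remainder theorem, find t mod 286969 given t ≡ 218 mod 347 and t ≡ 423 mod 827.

347⁻¹ mod 827: 347·143 ≡ 1 (mod 827), so 347⁻¹ ≡ 143.
t = 218 + 347·((423 − 218)·143 mod 827) = 218 + 347·370 = 128608.

128608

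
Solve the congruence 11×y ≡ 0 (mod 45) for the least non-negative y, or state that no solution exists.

gcd(11, 45) = 1, so a unique solution mod 45 exists.
11⁻¹ ≡ 41 (mod 45).
y ≡ 41×0 ≡ 0 (mod 45).

0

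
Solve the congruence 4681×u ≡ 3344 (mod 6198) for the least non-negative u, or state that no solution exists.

5252

gcd(4681, 6198) = 1, so a unique solution mod 6198 exists.
4681⁻¹ ≡ 6055 (mod 6198).
u ≡ 6055×3344 ≡ 5252 (mod 6198).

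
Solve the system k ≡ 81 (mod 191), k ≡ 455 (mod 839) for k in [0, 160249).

133017

191⁻¹ mod 839: 191*123 ≡ 1 (mod 839), so 191⁻¹ ≡ 123.
k = 81 + 191*((455 − 81)*123 mod 839) = 81 + 191*696 = 133017.
Check: 133017 mod 191 = 81, 133017 mod 839 = 455. ✓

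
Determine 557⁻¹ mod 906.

Run the extended Euclidean algorithm:
906 = 1·557 + 349
557 = 1·349 + 208
349 = 1·208 + 141
208 = 1·141 + 67
141 = 2·67 + 7
67 = 9·7 + 4
7 = 1·4 + 3
4 = 1·3 + 1
3 = 3·1 + 0
gcd(557, 906) = 1, so the inverse exists.
Back-substitute for 1:
1 = 1·4 − 1·3
  = −1·7 + 2·4
  = 2·67 − 19·7
  = −19·141 + 40·67
  = 40·208 − 59·141
  = −59·349 + 99·208
  = 99·557 − 158·349
  = −158·906 + 257·557
So 557⁻¹ ≡ 257 (mod 906).

257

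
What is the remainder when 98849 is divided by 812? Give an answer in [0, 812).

597

98849 = 121*812 + 597, so 98849 ≡ 597 (mod 812).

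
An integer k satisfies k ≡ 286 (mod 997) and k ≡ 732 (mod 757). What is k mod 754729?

637369

997⁻¹ mod 757: 997·716 ≡ 1 (mod 757), so 997⁻¹ ≡ 716.
k = 286 + 997·((732 − 286)·716 mod 757) = 286 + 997·639 = 637369.
Check: 637369 mod 997 = 286, 637369 mod 757 = 732. ✓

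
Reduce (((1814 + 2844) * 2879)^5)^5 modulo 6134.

1814 + 2844 = 4658
4658 * 2879 = 13410382 ≡ 1458 (mod 6134)
(1458)^5 ≡ 2324 (mod 6134)
(2324)^5 ≡ 5174 (mod 6134)

5174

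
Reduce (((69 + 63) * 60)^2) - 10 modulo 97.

69 + 63 = 132 ≡ 35 (mod 97)
35 * 60 = 2100 ≡ 63 (mod 97)
(63)^2 ≡ 89 (mod 97)
89 - 10 = 79

79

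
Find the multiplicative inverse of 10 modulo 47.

47 = 4×10 + 7
10 = 1×7 + 3
7 = 2×3 + 1
3 = 3×1 + 0
gcd(10, 47) = 1, so the inverse exists.
Back-substitute for 1:
1 = 1×7 − 2×3
  = −2×10 + 3×7
  = 3×47 − 14×10
So 10⁻¹ ≡ −14 ≡ 33 (mod 47).

33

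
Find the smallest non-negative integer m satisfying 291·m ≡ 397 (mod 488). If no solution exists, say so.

gcd(291, 488) = 1, so a unique solution mod 488 exists.
291⁻¹ ≡ 379 (mod 488).
m ≡ 379·397 ≡ 159 (mod 488).

159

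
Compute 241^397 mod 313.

206

Compute successive squares:
397 in binary is 110001101, i.e. 397 = 256 + 128 + 8 + 4 + 1.
241^1 ≡ 241 (mod 313)
241^2 ≡ 241^2 = 58081 ≡ 176 (mod 313)
241^4 ≡ 176^2 = 30976 ≡ 302 (mod 313)
241^8 ≡ 302^2 = 91204 ≡ 121 (mod 313)
241^16 ≡ 121^2 = 14641 ≡ 243 (mod 313)
241^32 ≡ 243^2 = 59049 ≡ 205 (mod 313)
241^64 ≡ 205^2 = 42025 ≡ 83 (mod 313)
241^128 ≡ 83^2 = 6889 ≡ 3 (mod 313)
241^256 ≡ 3^2 = 9 (mod 313)
241^397 = 241^256 · 241^128 · 241^8 · 241^4 · 241^1 ≡ 9 · 3 · 121 · 302 · 241 (mod 313).
Accumulate the product:
9 · 3 = 27
27 · 121 = 3267 ≡ 137
137 · 302 = 41374 ≡ 58
58 · 241 = 13978 ≡ 206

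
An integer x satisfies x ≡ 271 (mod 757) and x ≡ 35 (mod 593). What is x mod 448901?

757⁻¹ mod 593: 757×546 ≡ 1 (mod 593), so 757⁻¹ ≡ 546.
x = 271 + 757×((35 − 271)×546 mod 593) = 271 + 757×418 = 316697.
Check: 316697 mod 757 = 271, 316697 mod 593 = 35. ✓

316697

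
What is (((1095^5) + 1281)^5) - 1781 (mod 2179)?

325

(1095)^5 ≡ 62 (mod 2179)
62 + 1281 = 1343
(1343)^5 ≡ 2106 (mod 2179)
2106 - 1781 = 325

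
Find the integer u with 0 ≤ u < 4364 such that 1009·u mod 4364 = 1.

1397

Apply the Euclidean algorithm and back-substitute:
4364 = 4·1009 + 328
1009 = 3·328 + 25
328 = 13·25 + 3
25 = 8·3 + 1
3 = 3·1 + 0
gcd(1009, 4364) = 1, so the inverse exists.
Back-substitute for 1:
1 = 1·25 − 8·3
  = −8·328 + 105·25
  = 105·1009 − 323·328
  = −323·4364 + 1397·1009
So 1009⁻¹ ≡ 1397 (mod 4364).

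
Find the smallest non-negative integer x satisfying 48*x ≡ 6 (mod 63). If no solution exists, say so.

8

gcd(48, 63) = 3, and 3 | 6, so solutions exist.
Divide through by 3: 16*x ≡ 2 (mod 21).
16⁻¹ ≡ 4 (mod 21).
x ≡ 4*2 ≡ 8 (mod 21).
The smallest non-negative solution is x = 8.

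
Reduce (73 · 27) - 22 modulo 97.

73 · 27 = 1971 ≡ 31 (mod 97)
31 - 22 = 9

9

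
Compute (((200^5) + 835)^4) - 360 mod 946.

(200)^5 ≡ 736 (mod 946)
736 + 835 = 1571 ≡ 625 (mod 946)
(625)^4 ≡ 599 (mod 946)
599 - 360 = 239

239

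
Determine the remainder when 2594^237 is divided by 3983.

Compute successive squares:
237 in binary is 11101101, i.e. 237 = 128 + 64 + 32 + 8 + 4 + 1.
2594^1 ≡ 2594 (mod 3983)
2594^2 ≡ 2594^2 = 6728836 ≡ 1549 (mod 3983)
2594^4 ≡ 1549^2 = 2399401 ≡ 1635 (mod 3983)
2594^8 ≡ 1635^2 = 2673225 ≡ 632 (mod 3983)
2594^16 ≡ 632^2 = 399424 ≡ 1124 (mod 3983)
2594^32 ≡ 1124^2 = 1263376 ≡ 765 (mod 3983)
2594^64 ≡ 765^2 = 585225 ≡ 3707 (mod 3983)
2594^128 ≡ 3707^2 = 13741849 ≡ 499 (mod 3983)
2594^237 = 2594^128 × 2594^64 × 2594^32 × 2594^8 × 2594^4 × 2594^1 ≡ 499 × 3707 × 765 × 632 × 1635 × 2594 (mod 3983).
Accumulate the product:
499 × 3707 = 1849793 ≡ 1681
1681 × 765 = 1285965 ≡ 3439
3439 × 632 = 2173448 ≡ 2713
2713 × 1635 = 4435755 ≡ 2676
2676 × 2594 = 6941544 ≡ 3158

3158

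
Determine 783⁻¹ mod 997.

396

Run the extended Euclidean algorithm:
997 = 1*783 + 214
783 = 3*214 + 141
214 = 1*141 + 73
141 = 1*73 + 68
73 = 1*68 + 5
68 = 13*5 + 3
5 = 1*3 + 2
3 = 1*2 + 1
2 = 2*1 + 0
gcd(783, 997) = 1, so the inverse exists.
Back-substitute for 1:
1 = 1*3 − 1*2
  = −1*5 + 2*3
  = 2*68 − 27*5
  = −27*73 + 29*68
  = 29*141 − 56*73
  = −56*214 + 85*141
  = 85*783 − 311*214
  = −311*997 + 396*783
So 783⁻¹ ≡ 396 (mod 997).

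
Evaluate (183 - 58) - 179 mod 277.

183 - 58 = 125
125 - 179 = -54 ≡ 223 (mod 277)

223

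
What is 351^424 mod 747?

Compute successive squares:
424 in binary is 110101000, i.e. 424 = 256 + 128 + 32 + 8.
351^1 ≡ 351 (mod 747)
351^2 ≡ 351^2 = 123201 ≡ 693 (mod 747)
351^4 ≡ 693^2 = 480249 ≡ 675 (mod 747)
351^8 ≡ 675^2 = 455625 ≡ 702 (mod 747)
351^16 ≡ 702^2 = 492804 ≡ 531 (mod 747)
351^32 ≡ 531^2 = 281961 ≡ 342 (mod 747)
351^64 ≡ 342^2 = 116964 ≡ 432 (mod 747)
351^128 ≡ 432^2 = 186624 ≡ 621 (mod 747)
351^256 ≡ 621^2 = 385641 ≡ 189 (mod 747)
351^424 = 351^256 * 351^128 * 351^32 * 351^8 ≡ 189 * 621 * 342 * 702 (mod 747).
Accumulate the product:
189 * 621 = 117369 ≡ 90
90 * 342 = 30780 ≡ 153
153 * 702 = 107406 ≡ 585

585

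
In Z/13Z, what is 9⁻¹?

Run the extended Euclidean algorithm:
13 = 1·9 + 4
9 = 2·4 + 1
4 = 4·1 + 0
gcd(9, 13) = 1, so the inverse exists.
Bézout: 1 = −2·13 + 3·9.
So 9⁻¹ ≡ 3 (mod 13).

3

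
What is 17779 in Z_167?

17779 = 106·167 + 77, so 17779 ≡ 77 (mod 167).

77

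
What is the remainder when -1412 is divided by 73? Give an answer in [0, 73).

48

-1412 = -20×73 + 48, so -1412 ≡ 48 (mod 73).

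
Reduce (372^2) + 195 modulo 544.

403

(372)^2 ≡ 208 (mod 544)
208 + 195 = 403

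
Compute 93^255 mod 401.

255 in binary is 11111111, i.e. 255 = 128 + 64 + 32 + 16 + 8 + 4 + 2 + 1.
93^1 ≡ 93 (mod 401)
93^2 ≡ 93^2 = 8649 ≡ 228 (mod 401)
93^4 ≡ 228^2 = 51984 ≡ 255 (mod 401)
93^8 ≡ 255^2 = 65025 ≡ 63 (mod 401)
93^16 ≡ 63^2 = 3969 ≡ 360 (mod 401)
93^32 ≡ 360^2 = 129600 ≡ 77 (mod 401)
93^64 ≡ 77^2 = 5929 ≡ 315 (mod 401)
93^128 ≡ 315^2 = 99225 ≡ 178 (mod 401)
93^255 = 93^128 · 93^64 · 93^32 · 93^16 · 93^8 · 93^4 · 93^2 · 93^1 ≡ 178 · 315 · 77 · 360 · 63 · 255 · 228 · 93 (mod 401).
Accumulate the product:
178 · 315 = 56070 ≡ 331
331 · 77 = 25487 ≡ 224
224 · 360 = 80640 ≡ 39
39 · 63 = 2457 ≡ 51
51 · 255 = 13005 ≡ 173
173 · 228 = 39444 ≡ 146
146 · 93 = 13578 ≡ 345

345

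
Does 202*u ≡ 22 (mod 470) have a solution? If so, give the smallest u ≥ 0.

gcd(202, 470) = 2, and 2 | 22, so solutions exist.
Divide through by 2: 101*u ≡ 11 (mod 235).
101⁻¹ ≡ 121 (mod 235).
u ≡ 121*11 ≡ 156 (mod 235).
The smallest non-negative solution is u = 156.

156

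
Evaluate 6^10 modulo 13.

By square-and-multiply:
10 in binary is 1010, i.e. 10 = 8 + 2.
6^1 ≡ 6 (mod 13)
6^2 ≡ 6^2 = 36 ≡ 10 (mod 13)
6^4 ≡ 10^2 = 100 ≡ 9 (mod 13)
6^8 ≡ 9^2 = 81 ≡ 3 (mod 13)
6^10 = 6^8 * 6^2 ≡ 3 * 10 (mod 13).
3 * 10 = 30 ≡ 4 (mod 13).

4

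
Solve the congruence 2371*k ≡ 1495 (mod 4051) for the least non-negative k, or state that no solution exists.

3387

gcd(2371, 4051) = 1, so a unique solution mod 4051 exists.
2371⁻¹ ≡ 3113 (mod 4051).
k ≡ 3113*1495 ≡ 3387 (mod 4051).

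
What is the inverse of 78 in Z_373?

110

Apply the Euclidean algorithm and back-substitute:
373 = 4*78 + 61
78 = 1*61 + 17
61 = 3*17 + 10
17 = 1*10 + 7
10 = 1*7 + 3
7 = 2*3 + 1
3 = 3*1 + 0
gcd(78, 373) = 1, so the inverse exists.
Back-substitute for 1:
1 = 1*7 − 2*3
  = −2*10 + 3*7
  = 3*17 − 5*10
  = −5*61 + 18*17
  = 18*78 − 23*61
  = −23*373 + 110*78
So 78⁻¹ ≡ 110 (mod 373).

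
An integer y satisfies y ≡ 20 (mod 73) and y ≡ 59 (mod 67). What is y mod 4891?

2940

73⁻¹ mod 67: 73·56 ≡ 1 (mod 67), so 73⁻¹ ≡ 56.
y = 20 + 73·((59 − 20)·56 mod 67) = 20 + 73·40 = 2940.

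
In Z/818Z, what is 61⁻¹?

By the extended Euclidean algorithm:
818 = 13·61 + 25
61 = 2·25 + 11
25 = 2·11 + 3
11 = 3·3 + 2
3 = 1·2 + 1
2 = 2·1 + 0
gcd(61, 818) = 1, so the inverse exists.
Back-substitute for 1:
1 = 1·3 − 1·2
  = −1·11 + 4·3
  = 4·25 − 9·11
  = −9·61 + 22·25
  = 22·818 − 295·61
So 61⁻¹ ≡ −295 ≡ 523 (mod 818).

523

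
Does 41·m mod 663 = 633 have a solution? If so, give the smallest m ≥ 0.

gcd(41, 663) = 1, so a unique solution mod 663 exists.
41⁻¹ ≡ 566 (mod 663).
m ≡ 566·633 ≡ 258 (mod 663).

258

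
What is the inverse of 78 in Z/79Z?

78

Apply the Euclidean algorithm and back-substitute:
79 = 1*78 + 1
78 = 78*1 + 0
gcd(78, 79) = 1, so the inverse exists.
Back-substitute for 1:
1 = 1*79 − 1*78
So 78⁻¹ ≡ −1 ≡ 78 (mod 79).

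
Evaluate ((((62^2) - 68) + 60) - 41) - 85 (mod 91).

(62)^2 ≡ 22 (mod 91)
22 - 68 = -46 ≡ 45 (mod 91)
45 + 60 = 105 ≡ 14 (mod 91)
14 - 41 = -27 ≡ 64 (mod 91)
64 - 85 = -21 ≡ 70 (mod 91)

70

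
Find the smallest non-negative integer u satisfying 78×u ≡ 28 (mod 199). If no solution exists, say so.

82

gcd(78, 199) = 1, so a unique solution mod 199 exists.
78⁻¹ ≡ 74 (mod 199).
u ≡ 74×28 ≡ 82 (mod 199).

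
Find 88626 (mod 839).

88626 = 105×839 + 531, so 88626 ≡ 531 (mod 839).

531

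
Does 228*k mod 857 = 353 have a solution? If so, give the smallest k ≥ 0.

88

gcd(228, 857) = 1, so a unique solution mod 857 exists.
228⁻¹ ≡ 748 (mod 857).
k ≡ 748*353 ≡ 88 (mod 857).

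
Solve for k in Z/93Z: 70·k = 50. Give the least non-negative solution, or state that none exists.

gcd(70, 93) = 1, so a unique solution mod 93 exists.
70⁻¹ ≡ 4 (mod 93).
k ≡ 4·50 ≡ 14 (mod 93).

14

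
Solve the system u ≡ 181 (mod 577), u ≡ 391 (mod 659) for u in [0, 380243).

323301

577⁻¹ mod 659: 577*442 ≡ 1 (mod 659), so 577⁻¹ ≡ 442.
u = 181 + 577*((391 − 181)*442 mod 659) = 181 + 577*560 = 323301.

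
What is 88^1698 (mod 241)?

1698 in binary is 11010100010, i.e. 1698 = 1024 + 512 + 128 + 32 + 2.
88^1 ≡ 88 (mod 241)
88^2 ≡ 88^2 = 7744 ≡ 32 (mod 241)
88^4 ≡ 32^2 = 1024 ≡ 60 (mod 241)
88^8 ≡ 60^2 = 3600 ≡ 226 (mod 241)
88^16 ≡ 226^2 = 51076 ≡ 225 (mod 241)
88^32 ≡ 225^2 = 50625 ≡ 15 (mod 241)
88^64 ≡ 15^2 = 225 (mod 241)
88^128 ≡ 225^2 = 50625 ≡ 15 (mod 241)
88^256 ≡ 15^2 = 225 (mod 241)
88^512 ≡ 225^2 = 50625 ≡ 15 (mod 241)
88^1024 ≡ 15^2 = 225 (mod 241)
88^1698 = 88^1024 · 88^512 · 88^128 · 88^32 · 88^2 ≡ 225 · 15 · 15 · 15 · 32 (mod 241).
Accumulate the product:
225 · 15 = 3375 ≡ 1
1 · 15 = 15
15 · 15 = 225
225 · 32 = 7200 ≡ 211

211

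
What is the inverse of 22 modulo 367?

Apply the Euclidean algorithm and back-substitute:
367 = 16×22 + 15
22 = 1×15 + 7
15 = 2×7 + 1
7 = 7×1 + 0
gcd(22, 367) = 1, so the inverse exists.
Back-substitute for 1:
1 = 1×15 − 2×7
  = −2×22 + 3×15
  = 3×367 − 50×22
So 22⁻¹ ≡ −50 ≡ 317 (mod 367).

317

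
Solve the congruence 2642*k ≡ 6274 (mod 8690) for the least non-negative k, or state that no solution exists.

gcd(2642, 8690) = 2, and 2 | 6274, so solutions exist.
Divide through by 2: 1321*k ≡ 3137 mod 4345.
1321⁻¹ ≡ 2036 (mod 4345).
k ≡ 2036*3137 ≡ 4127 (mod 4345).
The smallest non-negative solution is k = 4127.

4127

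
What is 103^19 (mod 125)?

67

By square-and-multiply:
103^1 ≡ 103 (mod 125)
103^2 ≡ 103^2 = 10609 ≡ 109 (mod 125)
103^4 ≡ 109^2 = 11881 ≡ 6 (mod 125)
103^8 ≡ 6^2 = 36 (mod 125)
103^16 ≡ 36^2 = 1296 ≡ 46 (mod 125)
103^19 = 103^16 × 103^2 × 103^1 ≡ 46 × 109 × 103 (mod 125).
Accumulate the product:
46 × 109 = 5014 ≡ 14
14 × 103 = 1442 ≡ 67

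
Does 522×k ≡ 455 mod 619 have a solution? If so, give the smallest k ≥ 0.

gcd(522, 619) = 1, so a unique solution mod 619 exists.
522⁻¹ ≡ 134 (mod 619).
k ≡ 134×455 ≡ 308 (mod 619).

308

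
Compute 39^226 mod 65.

26

Compute successive squares:
226 in binary is 11100010, i.e. 226 = 128 + 64 + 32 + 2.
39^1 ≡ 39 (mod 65)
39^2 ≡ 39^2 = 1521 ≡ 26 (mod 65)
39^4 ≡ 26^2 = 676 ≡ 26 (mod 65)
39^8 ≡ 26^2 = 676 ≡ 26 (mod 65)
39^16 ≡ 26^2 = 676 ≡ 26 (mod 65)
39^32 ≡ 26^2 = 676 ≡ 26 (mod 65)
39^64 ≡ 26^2 = 676 ≡ 26 (mod 65)
39^128 ≡ 26^2 = 676 ≡ 26 (mod 65)
39^226 = 39^128 × 39^64 × 39^32 × 39^2 ≡ 26 × 26 × 26 × 26 (mod 65).
Accumulate the product:
26 × 26 = 676 ≡ 26
26 × 26 = 676 ≡ 26
26 × 26 = 676 ≡ 26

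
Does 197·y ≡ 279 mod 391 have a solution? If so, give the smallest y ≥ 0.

186

gcd(197, 391) = 1, so a unique solution mod 391 exists.
197⁻¹ ≡ 131 (mod 391).
y ≡ 131·279 ≡ 186 (mod 391).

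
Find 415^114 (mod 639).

By square-and-multiply:
114 in binary is 1110010, i.e. 114 = 64 + 32 + 16 + 2.
415^1 ≡ 415 (mod 639)
415^2 ≡ 415^2 = 172225 ≡ 334 (mod 639)
415^4 ≡ 334^2 = 111556 ≡ 370 (mod 639)
415^8 ≡ 370^2 = 136900 ≡ 154 (mod 639)
415^16 ≡ 154^2 = 23716 ≡ 73 (mod 639)
415^32 ≡ 73^2 = 5329 ≡ 217 (mod 639)
415^64 ≡ 217^2 = 47089 ≡ 442 (mod 639)
415^114 = 415^64 * 415^32 * 415^16 * 415^2 ≡ 442 * 217 * 73 * 334 (mod 639).
Accumulate the product:
442 * 217 = 95914 ≡ 64
64 * 73 = 4672 ≡ 199
199 * 334 = 66466 ≡ 10

10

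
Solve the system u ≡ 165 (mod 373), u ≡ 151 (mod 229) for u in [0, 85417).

79614

373⁻¹ mod 229: 373×132 ≡ 1 (mod 229), so 373⁻¹ ≡ 132.
u = 165 + 373×((151 − 165)×132 mod 229) = 165 + 373×213 = 79614.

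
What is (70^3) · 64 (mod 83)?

77

(70)^3 ≡ 44 (mod 83)
44 · 64 = 2816 ≡ 77 (mod 83)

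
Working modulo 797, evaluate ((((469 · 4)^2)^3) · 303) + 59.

432

469 · 4 = 1876 ≡ 282 (mod 797)
(282)^2 ≡ 621 (mod 797)
(621)^3 ≡ 501 (mod 797)
501 · 303 = 151803 ≡ 373 (mod 797)
373 + 59 = 432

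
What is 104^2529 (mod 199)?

61

Using repeated squaring:
2529 in binary is 100111100001, i.e. 2529 = 2048 + 256 + 128 + 64 + 32 + 1.
104^1 ≡ 104 (mod 199)
104^2 ≡ 104^2 = 10816 ≡ 70 (mod 199)
104^4 ≡ 70^2 = 4900 ≡ 124 (mod 199)
104^8 ≡ 124^2 = 15376 ≡ 53 (mod 199)
104^16 ≡ 53^2 = 2809 ≡ 23 (mod 199)
104^32 ≡ 23^2 = 529 ≡ 131 (mod 199)
104^64 ≡ 131^2 = 17161 ≡ 47 (mod 199)
104^128 ≡ 47^2 = 2209 ≡ 20 (mod 199)
104^256 ≡ 20^2 = 400 ≡ 2 (mod 199)
104^512 ≡ 2^2 = 4 (mod 199)
104^1024 ≡ 4^2 = 16 (mod 199)
104^2048 ≡ 16^2 = 256 ≡ 57 (mod 199)
104^2529 = 104^2048 × 104^256 × 104^128 × 104^64 × 104^32 × 104^1 ≡ 57 × 2 × 20 × 47 × 131 × 104 (mod 199).
Accumulate the product:
57 × 2 = 114
114 × 20 = 2280 ≡ 91
91 × 47 = 4277 ≡ 98
98 × 131 = 12838 ≡ 102
102 × 104 = 10608 ≡ 61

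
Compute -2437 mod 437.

185

-2437 = -6·437 + 185, so -2437 ≡ 185 (mod 437).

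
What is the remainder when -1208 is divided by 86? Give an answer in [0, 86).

-1208 = -15·86 + 82, so -1208 ≡ 82 (mod 86).

82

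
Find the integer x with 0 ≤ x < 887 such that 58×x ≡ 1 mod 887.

By the extended Euclidean algorithm:
887 = 15×58 + 17
58 = 3×17 + 7
17 = 2×7 + 3
7 = 2×3 + 1
3 = 3×1 + 0
gcd(58, 887) = 1, so the inverse exists.
Back-substitute for 1:
1 = 1×7 − 2×3
  = −2×17 + 5×7
  = 5×58 − 17×17
  = −17×887 + 260×58
So 58⁻¹ ≡ 260 (mod 887).

260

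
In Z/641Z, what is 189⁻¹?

563

641 = 3·189 + 74
189 = 2·74 + 41
74 = 1·41 + 33
41 = 1·33 + 8
33 = 4·8 + 1
8 = 8·1 + 0
gcd(189, 641) = 1, so the inverse exists.
Bézout: 1 = 23·641 − 78·189.
So 189⁻¹ ≡ −78 ≡ 563 (mod 641).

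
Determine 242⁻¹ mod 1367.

1158

1367 = 5*242 + 157
242 = 1*157 + 85
157 = 1*85 + 72
85 = 1*72 + 13
72 = 5*13 + 7
13 = 1*7 + 6
7 = 1*6 + 1
6 = 6*1 + 0
gcd(242, 1367) = 1, so the inverse exists.
Back-substitute for 1:
1 = 1*7 − 1*6
  = −1*13 + 2*7
  = 2*72 − 11*13
  = −11*85 + 13*72
  = 13*157 − 24*85
  = −24*242 + 37*157
  = 37*1367 − 209*242
So 242⁻¹ ≡ −209 ≡ 1158 (mod 1367).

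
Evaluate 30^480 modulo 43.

Using repeated squaring:
30^1 ≡ 30 (mod 43)
30^2 ≡ 30^2 = 900 ≡ 40 (mod 43)
30^4 ≡ 40^2 = 1600 ≡ 9 (mod 43)
30^8 ≡ 9^2 = 81 ≡ 38 (mod 43)
30^16 ≡ 38^2 = 1444 ≡ 25 (mod 43)
30^32 ≡ 25^2 = 625 ≡ 23 (mod 43)
30^64 ≡ 23^2 = 529 ≡ 13 (mod 43)
30^128 ≡ 13^2 = 169 ≡ 40 (mod 43)
30^256 ≡ 40^2 = 1600 ≡ 9 (mod 43)
30^480 = 30^256 × 30^128 × 30^64 × 30^32 ≡ 9 × 40 × 13 × 23 (mod 43).
Accumulate the product:
9 × 40 = 360 ≡ 16
16 × 13 = 208 ≡ 36
36 × 23 = 828 ≡ 11

11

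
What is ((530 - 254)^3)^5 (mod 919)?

711

530 - 254 = 276
(276)^3 ≡ 613 (mod 919)
(613)^5 ≡ 711 (mod 919)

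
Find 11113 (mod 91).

11

11113 = 122×91 + 11, so 11113 ≡ 11 (mod 91).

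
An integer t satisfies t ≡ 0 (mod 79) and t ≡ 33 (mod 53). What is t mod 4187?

3160

79⁻¹ mod 53: 79·51 ≡ 1 (mod 53), so 79⁻¹ ≡ 51.
t = 0 + 79·((33 − 0)·51 mod 53) = 0 + 79·40 = 3160.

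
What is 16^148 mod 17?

1

16^1 ≡ 16 (mod 17)
16^2 ≡ 16^2 = 256 ≡ 1 (mod 17)
16^4 ≡ 1^2 = 1 (mod 17)
16^8 ≡ 1^2 = 1 (mod 17)
16^16 ≡ 1^2 = 1 (mod 17)
16^32 ≡ 1^2 = 1 (mod 17)
16^64 ≡ 1^2 = 1 (mod 17)
16^128 ≡ 1^2 = 1 (mod 17)
16^148 = 16^128 * 16^16 * 16^4 ≡ 1 * 1 * 1 (mod 17).
Accumulate the product:
1 * 1 = 1
1 * 1 = 1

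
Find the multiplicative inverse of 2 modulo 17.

17 = 8·2 + 1
2 = 2·1 + 0
gcd(2, 17) = 1, so the inverse exists.
Back-substitute for 1:
1 = 1·17 − 8·2
So 2⁻¹ ≡ −8 ≡ 9 (mod 17).

9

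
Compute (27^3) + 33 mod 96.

(27)^3 ≡ 3 (mod 96)
3 + 33 = 36

36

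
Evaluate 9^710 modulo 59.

20

710 in binary is 1011000110, i.e. 710 = 512 + 128 + 64 + 4 + 2.
9^1 ≡ 9 (mod 59)
9^2 ≡ 9^2 = 81 ≡ 22 (mod 59)
9^4 ≡ 22^2 = 484 ≡ 12 (mod 59)
9^8 ≡ 12^2 = 144 ≡ 26 (mod 59)
9^16 ≡ 26^2 = 676 ≡ 27 (mod 59)
9^32 ≡ 27^2 = 729 ≡ 21 (mod 59)
9^64 ≡ 21^2 = 441 ≡ 28 (mod 59)
9^128 ≡ 28^2 = 784 ≡ 17 (mod 59)
9^256 ≡ 17^2 = 289 ≡ 53 (mod 59)
9^512 ≡ 53^2 = 2809 ≡ 36 (mod 59)
9^710 = 9^512 × 9^128 × 9^64 × 9^4 × 9^2 ≡ 36 × 17 × 28 × 12 × 22 (mod 59).
Accumulate the product:
36 × 17 = 612 ≡ 22
22 × 28 = 616 ≡ 26
26 × 12 = 312 ≡ 17
17 × 22 = 374 ≡ 20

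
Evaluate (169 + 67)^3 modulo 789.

169 + 67 = 236
(236)^3 ≡ 305 (mod 789)

305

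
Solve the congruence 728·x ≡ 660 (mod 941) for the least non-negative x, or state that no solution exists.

368

gcd(728, 941) = 1, so a unique solution mod 941 exists.
728⁻¹ ≡ 645 (mod 941).
x ≡ 645·660 ≡ 368 (mod 941).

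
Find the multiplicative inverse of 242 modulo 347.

76

By the extended Euclidean algorithm:
347 = 1×242 + 105
242 = 2×105 + 32
105 = 3×32 + 9
32 = 3×9 + 5
9 = 1×5 + 4
5 = 1×4 + 1
4 = 4×1 + 0
gcd(242, 347) = 1, so the inverse exists.
Back-substitute for 1:
1 = 1×5 − 1×4
  = −1×9 + 2×5
  = 2×32 − 7×9
  = −7×105 + 23×32
  = 23×242 − 53×105
  = −53×347 + 76×242
So 242⁻¹ ≡ 76 (mod 347).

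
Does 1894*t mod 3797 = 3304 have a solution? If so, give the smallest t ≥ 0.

gcd(1894, 3797) = 1, so a unique solution mod 3797 exists.
1894⁻¹ ≡ 2953 (mod 3797).
t ≡ 2953*3304 ≡ 2219 (mod 3797).

2219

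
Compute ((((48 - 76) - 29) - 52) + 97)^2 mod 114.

48 - 76 = -28 ≡ 86 (mod 114)
86 - 29 = 57
57 - 52 = 5
5 + 97 = 102
(102)^2 ≡ 30 (mod 114)

30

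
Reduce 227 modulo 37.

227 = 6×37 + 5, so 227 ≡ 5 (mod 37).

5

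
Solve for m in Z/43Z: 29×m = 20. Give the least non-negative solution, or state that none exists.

gcd(29, 43) = 1, so a unique solution mod 43 exists.
29⁻¹ ≡ 3 (mod 43).
m ≡ 3×20 ≡ 17 (mod 43).

17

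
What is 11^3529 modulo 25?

3529 in binary is 110111001001, i.e. 3529 = 2048 + 1024 + 256 + 128 + 64 + 8 + 1.
11^1 ≡ 11 (mod 25)
11^2 ≡ 11^2 = 121 ≡ 21 (mod 25)
11^4 ≡ 21^2 = 441 ≡ 16 (mod 25)
11^8 ≡ 16^2 = 256 ≡ 6 (mod 25)
11^16 ≡ 6^2 = 36 ≡ 11 (mod 25)
11^32 ≡ 11^2 = 121 ≡ 21 (mod 25)
11^64 ≡ 21^2 = 441 ≡ 16 (mod 25)
11^128 ≡ 16^2 = 256 ≡ 6 (mod 25)
11^256 ≡ 6^2 = 36 ≡ 11 (mod 25)
11^512 ≡ 11^2 = 121 ≡ 21 (mod 25)
11^1024 ≡ 21^2 = 441 ≡ 16 (mod 25)
11^2048 ≡ 16^2 = 256 ≡ 6 (mod 25)
11^3529 = 11^2048 × 11^1024 × 11^256 × 11^128 × 11^64 × 11^8 × 11^1 ≡ 6 × 16 × 11 × 6 × 16 × 6 × 11 (mod 25).
Accumulate the product:
6 × 16 = 96 ≡ 21
21 × 11 = 231 ≡ 6
6 × 6 = 36 ≡ 11
11 × 16 = 176 ≡ 1
1 × 6 = 6
6 × 11 = 66 ≡ 16

16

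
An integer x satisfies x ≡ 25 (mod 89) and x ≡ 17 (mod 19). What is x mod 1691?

1271

89⁻¹ mod 19: 89·3 ≡ 1 (mod 19), so 89⁻¹ ≡ 3.
x = 25 + 89·((17 − 25)·3 mod 19) = 25 + 89·14 = 1271.
Check: 1271 mod 89 = 25, 1271 mod 19 = 17. ✓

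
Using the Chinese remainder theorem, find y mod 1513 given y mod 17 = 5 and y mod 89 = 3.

17⁻¹ mod 89: 17*21 ≡ 1 (mod 89), so 17⁻¹ ≡ 21.
y = 5 + 17*((3 − 5)*21 mod 89) = 5 + 17*47 = 804.

804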